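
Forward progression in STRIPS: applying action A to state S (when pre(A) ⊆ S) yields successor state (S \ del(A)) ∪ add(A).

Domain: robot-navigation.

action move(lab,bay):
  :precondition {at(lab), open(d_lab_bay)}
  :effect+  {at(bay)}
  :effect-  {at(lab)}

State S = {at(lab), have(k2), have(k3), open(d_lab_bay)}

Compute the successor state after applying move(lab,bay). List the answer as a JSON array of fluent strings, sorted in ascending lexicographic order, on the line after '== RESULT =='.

Compute (S \ del) ∪ add:
  pre ⊆ S: {at(lab), open(d_lab_bay)} ⊆ S  — applicable
  S \ del = {have(k2), have(k3), open(d_lab_bay)}
  ∪ add   = {at(bay), have(k2), have(k3), open(d_lab_bay)}

== RESULT ==
["at(bay)", "have(k2)", "have(k3)", "open(d_lab_bay)"]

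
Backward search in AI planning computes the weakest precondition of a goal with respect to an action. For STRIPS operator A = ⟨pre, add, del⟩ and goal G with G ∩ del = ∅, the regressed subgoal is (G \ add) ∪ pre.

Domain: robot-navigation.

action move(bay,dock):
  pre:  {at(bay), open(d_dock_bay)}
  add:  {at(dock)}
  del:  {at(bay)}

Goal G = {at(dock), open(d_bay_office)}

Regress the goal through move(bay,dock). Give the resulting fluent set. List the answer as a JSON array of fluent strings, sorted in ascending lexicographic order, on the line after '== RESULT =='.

Compute (G \ add) ∪ pre:
  G ∩ del = {}  (empty — regression defined)
  G \ add = {at(dock), open(d_bay_office)} \ {at(dock)} = {open(d_bay_office)}
  ∪ pre   = {open(d_bay_office)} ∪ {at(bay), open(d_dock_bay)}
          = {at(bay), open(d_bay_office), open(d_dock_bay)}

== RESULT ==
["at(bay)", "open(d_bay_office)", "open(d_dock_bay)"]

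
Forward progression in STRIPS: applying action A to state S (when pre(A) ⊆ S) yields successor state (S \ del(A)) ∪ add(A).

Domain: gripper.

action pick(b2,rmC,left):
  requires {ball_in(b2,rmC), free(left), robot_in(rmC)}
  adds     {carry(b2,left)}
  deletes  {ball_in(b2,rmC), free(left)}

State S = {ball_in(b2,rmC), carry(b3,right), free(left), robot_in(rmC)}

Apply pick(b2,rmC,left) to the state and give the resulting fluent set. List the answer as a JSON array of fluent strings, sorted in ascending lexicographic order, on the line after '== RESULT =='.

Progress:
  pre ⊆ S: {ball_in(b2,rmC), free(left), robot_in(rmC)} ⊆ S  — applicable
  S \ del = {carry(b3,right), robot_in(rmC)}
  ∪ add   = {carry(b2,left), carry(b3,right), robot_in(rmC)}

== RESULT ==
["carry(b2,left)", "carry(b3,right)", "robot_in(rmC)"]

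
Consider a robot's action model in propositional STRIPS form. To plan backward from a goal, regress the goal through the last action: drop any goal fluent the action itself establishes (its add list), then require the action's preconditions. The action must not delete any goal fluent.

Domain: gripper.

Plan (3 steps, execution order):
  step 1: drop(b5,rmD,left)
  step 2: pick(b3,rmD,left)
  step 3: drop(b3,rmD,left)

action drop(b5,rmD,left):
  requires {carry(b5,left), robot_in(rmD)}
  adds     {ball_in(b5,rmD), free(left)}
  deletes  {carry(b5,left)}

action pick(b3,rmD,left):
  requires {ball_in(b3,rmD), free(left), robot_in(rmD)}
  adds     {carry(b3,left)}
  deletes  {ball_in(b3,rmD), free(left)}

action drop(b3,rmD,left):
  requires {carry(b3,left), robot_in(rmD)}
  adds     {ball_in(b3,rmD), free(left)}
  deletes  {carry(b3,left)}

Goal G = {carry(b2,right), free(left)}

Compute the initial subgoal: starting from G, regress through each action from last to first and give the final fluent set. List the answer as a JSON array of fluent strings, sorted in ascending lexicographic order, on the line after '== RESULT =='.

Work backward from the goal:
  through step 3 (drop(b3,rmD,left)): drop {free(left)}, keep {carry(b2,right)}, require {carry(b3,left), robot_in(rmD)}
    → {carry(b2,right), carry(b3,left), robot_in(rmD)}
  through step 2 (pick(b3,rmD,left)): drop {carry(b3,left)}, keep {carry(b2,right), robot_in(rmD)}, require {ball_in(b3,rmD), free(left), robot_in(rmD)}
    → {ball_in(b3,rmD), carry(b2,right), free(left), robot_in(rmD)}
  through step 1 (drop(b5,rmD,left)): drop {free(left)}, keep {ball_in(b3,rmD), carry(b2,right), robot_in(rmD)}, require {carry(b5,left), robot_in(rmD)}
    → {ball_in(b3,rmD), carry(b2,right), carry(b5,left), robot_in(rmD)}

== RESULT ==
["ball_in(b3,rmD)", "carry(b2,right)", "carry(b5,left)", "robot_in(rmD)"]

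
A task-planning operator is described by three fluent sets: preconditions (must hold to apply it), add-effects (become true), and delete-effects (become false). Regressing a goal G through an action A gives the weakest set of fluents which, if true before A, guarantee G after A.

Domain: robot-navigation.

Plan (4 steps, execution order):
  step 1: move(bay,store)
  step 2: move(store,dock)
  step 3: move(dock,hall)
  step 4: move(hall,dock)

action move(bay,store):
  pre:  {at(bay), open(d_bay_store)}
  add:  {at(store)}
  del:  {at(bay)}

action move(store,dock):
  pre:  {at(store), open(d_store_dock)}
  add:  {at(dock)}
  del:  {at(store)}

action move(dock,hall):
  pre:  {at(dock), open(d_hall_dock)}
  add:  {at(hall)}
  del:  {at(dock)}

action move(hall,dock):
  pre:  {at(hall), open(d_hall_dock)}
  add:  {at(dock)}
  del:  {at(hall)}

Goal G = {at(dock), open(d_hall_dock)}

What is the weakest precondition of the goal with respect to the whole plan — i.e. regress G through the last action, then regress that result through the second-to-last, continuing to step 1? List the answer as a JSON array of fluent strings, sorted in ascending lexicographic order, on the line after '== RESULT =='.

Work backward from the goal:
  through step 4 (move(hall,dock)): drop {at(dock)}, keep {open(d_hall_dock)}, require {at(hall), open(d_hall_dock)}
    → {at(hall), open(d_hall_dock)}
  through step 3 (move(dock,hall)): drop {at(hall)}, keep {open(d_hall_dock)}, require {at(dock), open(d_hall_dock)}
    → {at(dock), open(d_hall_dock)}
  through step 2 (move(store,dock)): drop {at(dock)}, keep {open(d_hall_dock)}, require {at(store), open(d_store_dock)}
    → {at(store), open(d_hall_dock), open(d_store_dock)}
  through step 1 (move(bay,store)): drop {at(store)}, keep {open(d_hall_dock), open(d_store_dock)}, require {at(bay), open(d_bay_store)}
    → {at(bay), open(d_bay_store), open(d_hall_dock), open(d_store_dock)}

== RESULT ==
["at(bay)", "open(d_bay_store)", "open(d_hall_dock)", "open(d_store_dock)"]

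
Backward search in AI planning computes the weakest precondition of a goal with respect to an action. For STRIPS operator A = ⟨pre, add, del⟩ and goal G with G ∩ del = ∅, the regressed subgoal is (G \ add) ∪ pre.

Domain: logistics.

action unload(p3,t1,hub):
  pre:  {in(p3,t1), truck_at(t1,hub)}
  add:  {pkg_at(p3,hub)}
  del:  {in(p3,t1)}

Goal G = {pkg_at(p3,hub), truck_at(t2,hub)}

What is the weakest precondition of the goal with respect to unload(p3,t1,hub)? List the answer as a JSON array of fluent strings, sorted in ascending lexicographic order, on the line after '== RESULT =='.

Regress:
  G ∩ del = {}  (empty — regression defined)
  G \ add = {pkg_at(p3,hub), truck_at(t2,hub)} \ {pkg_at(p3,hub)} = {truck_at(t2,hub)}
  ∪ pre   = {truck_at(t2,hub)} ∪ {in(p3,t1), truck_at(t1,hub)}
          = {in(p3,t1), truck_at(t1,hub), truck_at(t2,hub)}

== RESULT ==
["in(p3,t1)", "truck_at(t1,hub)", "truck_at(t2,hub)"]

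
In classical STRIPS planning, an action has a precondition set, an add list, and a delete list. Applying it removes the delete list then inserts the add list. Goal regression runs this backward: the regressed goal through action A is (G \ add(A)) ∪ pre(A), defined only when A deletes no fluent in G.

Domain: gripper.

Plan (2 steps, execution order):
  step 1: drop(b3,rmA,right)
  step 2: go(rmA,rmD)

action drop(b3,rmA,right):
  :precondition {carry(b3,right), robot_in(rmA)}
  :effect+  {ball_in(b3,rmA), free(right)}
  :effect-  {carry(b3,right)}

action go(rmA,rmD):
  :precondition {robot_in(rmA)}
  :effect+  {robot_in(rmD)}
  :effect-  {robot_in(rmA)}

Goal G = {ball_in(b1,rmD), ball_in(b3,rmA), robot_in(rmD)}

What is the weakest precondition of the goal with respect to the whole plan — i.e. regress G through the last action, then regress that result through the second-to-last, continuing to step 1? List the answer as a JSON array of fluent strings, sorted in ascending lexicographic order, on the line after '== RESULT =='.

Regress step by step:
  through step 2 (go(rmA,rmD)): drop {robot_in(rmD)}, keep {ball_in(b1,rmD), ball_in(b3,rmA)}, require {robot_in(rmA)}
    → {ball_in(b1,rmD), ball_in(b3,rmA), robot_in(rmA)}
  through step 1 (drop(b3,rmA,right)): drop {ball_in(b3,rmA)}, keep {ball_in(b1,rmD), robot_in(rmA)}, require {carry(b3,right), robot_in(rmA)}
    → {ball_in(b1,rmD), carry(b3,right), robot_in(rmA)}

== RESULT ==
["ball_in(b1,rmD)", "carry(b3,right)", "robot_in(rmA)"]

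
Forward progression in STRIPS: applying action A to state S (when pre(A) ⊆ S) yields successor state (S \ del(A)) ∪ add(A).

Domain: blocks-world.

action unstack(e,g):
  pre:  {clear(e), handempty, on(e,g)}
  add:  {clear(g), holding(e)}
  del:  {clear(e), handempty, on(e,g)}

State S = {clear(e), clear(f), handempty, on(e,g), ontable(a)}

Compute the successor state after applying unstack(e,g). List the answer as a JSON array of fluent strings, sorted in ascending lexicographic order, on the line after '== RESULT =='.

Progress:
  pre ⊆ S: {clear(e), handempty, on(e,g)} ⊆ S  — applicable
  S \ del = {clear(f), ontable(a)}
  ∪ add   = {clear(f), clear(g), holding(e), ontable(a)}

== RESULT ==
["clear(f)", "clear(g)", "holding(e)", "ontable(a)"]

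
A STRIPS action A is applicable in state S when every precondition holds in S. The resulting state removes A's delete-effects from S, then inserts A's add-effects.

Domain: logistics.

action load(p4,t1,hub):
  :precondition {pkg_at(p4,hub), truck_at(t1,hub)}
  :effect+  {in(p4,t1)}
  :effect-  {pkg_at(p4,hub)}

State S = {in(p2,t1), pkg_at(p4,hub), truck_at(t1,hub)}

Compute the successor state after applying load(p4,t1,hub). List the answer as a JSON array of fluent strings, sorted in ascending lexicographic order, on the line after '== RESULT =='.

Progress:
  pre ⊆ S: {pkg_at(p4,hub), truck_at(t1,hub)} ⊆ S  — applicable
  S \ del = {in(p2,t1), truck_at(t1,hub)}
  ∪ add   = {in(p2,t1), in(p4,t1), truck_at(t1,hub)}

== RESULT ==
["in(p2,t1)", "in(p4,t1)", "truck_at(t1,hub)"]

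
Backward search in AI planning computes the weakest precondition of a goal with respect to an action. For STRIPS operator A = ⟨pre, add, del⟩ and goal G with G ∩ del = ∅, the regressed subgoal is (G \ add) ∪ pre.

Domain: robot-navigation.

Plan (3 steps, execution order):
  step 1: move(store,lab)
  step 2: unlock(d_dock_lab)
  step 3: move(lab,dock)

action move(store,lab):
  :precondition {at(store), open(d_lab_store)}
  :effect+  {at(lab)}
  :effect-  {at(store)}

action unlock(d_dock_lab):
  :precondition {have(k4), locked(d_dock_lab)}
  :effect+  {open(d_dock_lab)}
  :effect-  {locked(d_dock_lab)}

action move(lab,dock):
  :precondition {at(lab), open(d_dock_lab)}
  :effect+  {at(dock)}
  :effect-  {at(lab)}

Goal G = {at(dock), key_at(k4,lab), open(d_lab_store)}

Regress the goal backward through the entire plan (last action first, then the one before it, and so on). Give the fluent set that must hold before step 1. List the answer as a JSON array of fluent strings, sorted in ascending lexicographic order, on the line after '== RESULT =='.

Regress step by step:
  through step 3 (move(lab,dock)): drop {at(dock)}, keep {key_at(k4,lab), open(d_lab_store)}, require {at(lab), open(d_dock_lab)}
    → {at(lab), key_at(k4,lab), open(d_dock_lab), open(d_lab_store)}
  through step 2 (unlock(d_dock_lab)): drop {open(d_dock_lab)}, keep {at(lab), key_at(k4,lab), open(d_lab_store)}, require {have(k4), locked(d_dock_lab)}
    → {at(lab), have(k4), key_at(k4,lab), locked(d_dock_lab), open(d_lab_store)}
  through step 1 (move(store,lab)): drop {at(lab)}, keep {have(k4), key_at(k4,lab), locked(d_dock_lab), open(d_lab_store)}, require {at(store), open(d_lab_store)}
    → {at(store), have(k4), key_at(k4,lab), locked(d_dock_lab), open(d_lab_store)}

== RESULT ==
["at(store)", "have(k4)", "key_at(k4,lab)", "locked(d_dock_lab)", "open(d_lab_store)"]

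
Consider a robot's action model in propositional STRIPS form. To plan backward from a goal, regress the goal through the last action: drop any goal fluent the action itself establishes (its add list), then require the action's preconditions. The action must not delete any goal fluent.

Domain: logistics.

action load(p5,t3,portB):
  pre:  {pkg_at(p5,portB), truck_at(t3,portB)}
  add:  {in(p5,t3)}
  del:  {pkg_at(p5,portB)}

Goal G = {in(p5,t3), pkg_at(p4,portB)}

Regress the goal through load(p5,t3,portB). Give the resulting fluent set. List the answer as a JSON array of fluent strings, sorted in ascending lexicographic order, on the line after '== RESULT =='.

Compute (G \ add) ∪ pre:
  G ∩ del = {}  (empty — regression defined)
  G \ add = {in(p5,t3), pkg_at(p4,portB)} \ {in(p5,t3)} = {pkg_at(p4,portB)}
  ∪ pre   = {pkg_at(p4,portB)} ∪ {pkg_at(p5,portB), truck_at(t3,portB)}
          = {pkg_at(p4,portB), pkg_at(p5,portB), truck_at(t3,portB)}

== RESULT ==
["pkg_at(p4,portB)", "pkg_at(p5,portB)", "truck_at(t3,portB)"]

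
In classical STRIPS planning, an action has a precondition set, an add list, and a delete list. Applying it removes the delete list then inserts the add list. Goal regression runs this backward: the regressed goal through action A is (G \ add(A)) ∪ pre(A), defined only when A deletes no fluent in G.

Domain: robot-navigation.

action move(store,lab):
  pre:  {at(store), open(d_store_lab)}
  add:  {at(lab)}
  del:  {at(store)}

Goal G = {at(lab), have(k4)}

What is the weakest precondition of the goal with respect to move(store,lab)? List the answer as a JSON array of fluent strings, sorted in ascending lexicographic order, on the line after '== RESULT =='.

Compute (G \ add) ∪ pre:
  G ∩ del = {}  (empty — regression defined)
  G \ add = {at(lab), have(k4)} \ {at(lab)} = {have(k4)}
  ∪ pre   = {have(k4)} ∪ {at(store), open(d_store_lab)}
          = {at(store), have(k4), open(d_store_lab)}

== RESULT ==
["at(store)", "have(k4)", "open(d_store_lab)"]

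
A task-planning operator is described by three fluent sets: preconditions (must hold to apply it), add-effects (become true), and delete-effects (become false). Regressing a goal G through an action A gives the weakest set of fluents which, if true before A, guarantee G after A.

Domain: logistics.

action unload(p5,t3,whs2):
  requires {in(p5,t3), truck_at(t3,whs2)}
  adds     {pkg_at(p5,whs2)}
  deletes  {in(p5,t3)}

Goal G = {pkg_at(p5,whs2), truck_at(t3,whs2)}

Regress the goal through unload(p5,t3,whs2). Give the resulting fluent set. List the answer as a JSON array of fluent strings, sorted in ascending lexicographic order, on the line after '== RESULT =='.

Compute (G \ add) ∪ pre:
  G ∩ del = {}  (empty — regression defined)
  G \ add = {pkg_at(p5,whs2), truck_at(t3,whs2)} \ {pkg_at(p5,whs2)} = {truck_at(t3,whs2)}
  ∪ pre   = {truck_at(t3,whs2)} ∪ {in(p5,t3), truck_at(t3,whs2)}
          = {in(p5,t3), truck_at(t3,whs2)}

== RESULT ==
["in(p5,t3)", "truck_at(t3,whs2)"]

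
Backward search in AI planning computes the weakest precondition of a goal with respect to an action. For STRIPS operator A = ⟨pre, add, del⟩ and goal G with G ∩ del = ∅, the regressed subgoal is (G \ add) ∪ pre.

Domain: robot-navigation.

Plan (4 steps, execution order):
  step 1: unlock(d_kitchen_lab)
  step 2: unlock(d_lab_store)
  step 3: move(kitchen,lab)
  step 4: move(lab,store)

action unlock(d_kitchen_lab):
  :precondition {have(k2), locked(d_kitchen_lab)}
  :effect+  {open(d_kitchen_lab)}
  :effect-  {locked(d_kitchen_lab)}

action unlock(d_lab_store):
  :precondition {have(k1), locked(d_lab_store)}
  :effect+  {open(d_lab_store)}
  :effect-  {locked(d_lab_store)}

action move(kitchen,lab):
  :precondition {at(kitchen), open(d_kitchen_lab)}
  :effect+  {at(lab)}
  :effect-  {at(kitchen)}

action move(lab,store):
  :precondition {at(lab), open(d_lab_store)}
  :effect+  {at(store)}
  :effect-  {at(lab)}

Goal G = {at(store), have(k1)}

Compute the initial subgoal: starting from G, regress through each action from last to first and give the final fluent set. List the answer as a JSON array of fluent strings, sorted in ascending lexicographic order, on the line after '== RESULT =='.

Regress step by step:
  through step 4 (move(lab,store)): drop {at(store)}, keep {have(k1)}, require {at(lab), open(d_lab_store)}
    → {at(lab), have(k1), open(d_lab_store)}
  through step 3 (move(kitchen,lab)): drop {at(lab)}, keep {have(k1), open(d_lab_store)}, require {at(kitchen), open(d_kitchen_lab)}
    → {at(kitchen), have(k1), open(d_kitchen_lab), open(d_lab_store)}
  through step 2 (unlock(d_lab_store)): drop {open(d_lab_store)}, keep {at(kitchen), have(k1), open(d_kitchen_lab)}, require {have(k1), locked(d_lab_store)}
    → {at(kitchen), have(k1), locked(d_lab_store), open(d_kitchen_lab)}
  through step 1 (unlock(d_kitchen_lab)): drop {open(d_kitchen_lab)}, keep {at(kitchen), have(k1), locked(d_lab_store)}, require {have(k2), locked(d_kitchen_lab)}
    → {at(kitchen), have(k1), have(k2), locked(d_kitchen_lab), locked(d_lab_store)}

== RESULT ==
["at(kitchen)", "have(k1)", "have(k2)", "locked(d_kitchen_lab)", "locked(d_lab_store)"]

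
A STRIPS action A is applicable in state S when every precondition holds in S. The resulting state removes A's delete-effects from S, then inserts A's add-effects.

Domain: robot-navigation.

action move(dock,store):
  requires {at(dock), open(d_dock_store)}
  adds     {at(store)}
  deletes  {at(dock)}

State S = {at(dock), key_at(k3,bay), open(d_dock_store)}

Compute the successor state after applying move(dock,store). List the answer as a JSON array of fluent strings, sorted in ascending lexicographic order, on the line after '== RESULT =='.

Progress:
  pre ⊆ S: {at(dock), open(d_dock_store)} ⊆ S  — applicable
  S \ del = {key_at(k3,bay), open(d_dock_store)}
  ∪ add   = {at(store), key_at(k3,bay), open(d_dock_store)}

== RESULT ==
["at(store)", "key_at(k3,bay)", "open(d_dock_store)"]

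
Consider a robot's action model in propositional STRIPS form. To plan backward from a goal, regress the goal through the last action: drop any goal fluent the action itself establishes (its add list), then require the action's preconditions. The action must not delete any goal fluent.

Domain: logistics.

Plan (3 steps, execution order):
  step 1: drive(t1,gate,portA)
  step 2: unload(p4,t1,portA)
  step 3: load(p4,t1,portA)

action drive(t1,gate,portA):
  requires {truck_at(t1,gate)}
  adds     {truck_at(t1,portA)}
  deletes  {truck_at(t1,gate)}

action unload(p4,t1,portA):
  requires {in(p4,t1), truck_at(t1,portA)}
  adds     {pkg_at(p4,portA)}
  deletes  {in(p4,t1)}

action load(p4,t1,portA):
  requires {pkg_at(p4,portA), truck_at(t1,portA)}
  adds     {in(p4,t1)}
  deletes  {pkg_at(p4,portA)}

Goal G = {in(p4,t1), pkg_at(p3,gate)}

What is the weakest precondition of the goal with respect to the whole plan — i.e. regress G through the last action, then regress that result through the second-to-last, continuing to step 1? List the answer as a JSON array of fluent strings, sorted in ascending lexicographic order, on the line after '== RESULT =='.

Work backward from the goal:
  through step 3 (load(p4,t1,portA)): drop {in(p4,t1)}, keep {pkg_at(p3,gate)}, require {pkg_at(p4,portA), truck_at(t1,portA)}
    → {pkg_at(p3,gate), pkg_at(p4,portA), truck_at(t1,portA)}
  through step 2 (unload(p4,t1,portA)): drop {pkg_at(p4,portA)}, keep {pkg_at(p3,gate), truck_at(t1,portA)}, require {in(p4,t1), truck_at(t1,portA)}
    → {in(p4,t1), pkg_at(p3,gate), truck_at(t1,portA)}
  through step 1 (drive(t1,gate,portA)): drop {truck_at(t1,portA)}, keep {in(p4,t1), pkg_at(p3,gate)}, require {truck_at(t1,gate)}
    → {in(p4,t1), pkg_at(p3,gate), truck_at(t1,gate)}

== RESULT ==
["in(p4,t1)", "pkg_at(p3,gate)", "truck_at(t1,gate)"]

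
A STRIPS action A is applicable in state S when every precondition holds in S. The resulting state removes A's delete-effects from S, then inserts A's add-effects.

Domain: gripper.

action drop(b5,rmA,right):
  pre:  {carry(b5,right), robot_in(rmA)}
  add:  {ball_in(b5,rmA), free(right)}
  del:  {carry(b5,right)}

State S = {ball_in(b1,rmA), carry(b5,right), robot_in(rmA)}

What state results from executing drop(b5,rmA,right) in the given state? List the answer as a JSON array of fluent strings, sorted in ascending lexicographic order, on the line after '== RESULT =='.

Compute (S \ del) ∪ add:
  pre ⊆ S: {carry(b5,right), robot_in(rmA)} ⊆ S  — applicable
  S \ del = {ball_in(b1,rmA), robot_in(rmA)}
  ∪ add   = {ball_in(b1,rmA), ball_in(b5,rmA), free(right), robot_in(rmA)}

== RESULT ==
["ball_in(b1,rmA)", "ball_in(b5,rmA)", "free(right)", "robot_in(rmA)"]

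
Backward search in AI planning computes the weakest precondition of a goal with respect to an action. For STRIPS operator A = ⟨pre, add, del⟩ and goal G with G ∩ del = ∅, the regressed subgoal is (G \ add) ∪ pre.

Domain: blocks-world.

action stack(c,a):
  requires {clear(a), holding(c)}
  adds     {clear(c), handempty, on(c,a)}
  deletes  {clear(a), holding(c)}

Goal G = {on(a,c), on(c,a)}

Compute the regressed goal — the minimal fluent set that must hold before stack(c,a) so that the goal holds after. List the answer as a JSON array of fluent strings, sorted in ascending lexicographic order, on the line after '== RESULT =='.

Regress:
  G ∩ del = {}  (empty — regression defined)
  G \ add = {on(a,c), on(c,a)} \ {clear(c), handempty, on(c,a)} = {on(a,c)}
  ∪ pre   = {on(a,c)} ∪ {clear(a), holding(c)}
          = {clear(a), holding(c), on(a,c)}

== RESULT ==
["clear(a)", "holding(c)", "on(a,c)"]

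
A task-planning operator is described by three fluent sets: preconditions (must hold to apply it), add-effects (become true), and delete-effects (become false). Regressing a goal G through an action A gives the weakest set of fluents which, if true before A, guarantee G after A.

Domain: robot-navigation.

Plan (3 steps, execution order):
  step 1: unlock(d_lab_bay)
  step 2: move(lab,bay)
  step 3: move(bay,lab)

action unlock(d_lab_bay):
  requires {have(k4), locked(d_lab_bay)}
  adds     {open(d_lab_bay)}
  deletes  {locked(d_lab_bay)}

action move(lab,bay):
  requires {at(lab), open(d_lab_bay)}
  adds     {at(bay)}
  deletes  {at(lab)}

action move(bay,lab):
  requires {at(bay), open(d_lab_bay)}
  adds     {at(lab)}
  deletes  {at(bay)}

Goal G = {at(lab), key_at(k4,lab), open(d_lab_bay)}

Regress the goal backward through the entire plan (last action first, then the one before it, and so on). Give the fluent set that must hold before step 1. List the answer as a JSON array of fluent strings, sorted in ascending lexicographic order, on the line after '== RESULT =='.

Work backward from the goal:
  through step 3 (move(bay,lab)): drop {at(lab)}, keep {key_at(k4,lab), open(d_lab_bay)}, require {at(bay), open(d_lab_bay)}
    → {at(bay), key_at(k4,lab), open(d_lab_bay)}
  through step 2 (move(lab,bay)): drop {at(bay)}, keep {key_at(k4,lab), open(d_lab_bay)}, require {at(lab), open(d_lab_bay)}
    → {at(lab), key_at(k4,lab), open(d_lab_bay)}
  through step 1 (unlock(d_lab_bay)): drop {open(d_lab_bay)}, keep {at(lab), key_at(k4,lab)}, require {have(k4), locked(d_lab_bay)}
    → {at(lab), have(k4), key_at(k4,lab), locked(d_lab_bay)}

== RESULT ==
["at(lab)", "have(k4)", "key_at(k4,lab)", "locked(d_lab_bay)"]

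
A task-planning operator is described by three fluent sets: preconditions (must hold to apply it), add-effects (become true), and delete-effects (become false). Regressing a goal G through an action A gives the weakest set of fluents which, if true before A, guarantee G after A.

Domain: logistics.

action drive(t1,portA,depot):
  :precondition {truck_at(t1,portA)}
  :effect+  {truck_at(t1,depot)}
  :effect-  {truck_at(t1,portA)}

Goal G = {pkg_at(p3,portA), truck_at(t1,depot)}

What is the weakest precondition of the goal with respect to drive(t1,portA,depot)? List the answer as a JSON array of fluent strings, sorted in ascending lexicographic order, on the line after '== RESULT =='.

Regress:
  G ∩ del = {}  (empty — regression defined)
  G \ add = {pkg_at(p3,portA), truck_at(t1,depot)} \ {truck_at(t1,depot)} = {pkg_at(p3,portA)}
  ∪ pre   = {pkg_at(p3,portA)} ∪ {truck_at(t1,portA)}
          = {pkg_at(p3,portA), truck_at(t1,portA)}

== RESULT ==
["pkg_at(p3,portA)", "truck_at(t1,portA)"]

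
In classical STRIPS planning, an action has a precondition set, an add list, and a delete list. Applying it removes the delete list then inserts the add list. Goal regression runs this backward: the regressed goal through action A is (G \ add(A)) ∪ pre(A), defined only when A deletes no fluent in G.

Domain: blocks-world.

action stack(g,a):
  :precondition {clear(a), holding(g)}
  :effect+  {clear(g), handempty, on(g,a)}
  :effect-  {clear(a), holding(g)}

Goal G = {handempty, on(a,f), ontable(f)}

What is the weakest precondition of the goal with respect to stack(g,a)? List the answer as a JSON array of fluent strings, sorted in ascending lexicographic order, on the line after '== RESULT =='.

Regress:
  G ∩ del = {}  (empty — regression defined)
  G \ add = {handempty, on(a,f), ontable(f)} \ {clear(g), handempty, on(g,a)} = {on(a,f), ontable(f)}
  ∪ pre   = {on(a,f), ontable(f)} ∪ {clear(a), holding(g)}
          = {clear(a), holding(g), on(a,f), ontable(f)}

== RESULT ==
["clear(a)", "holding(g)", "on(a,f)", "ontable(f)"]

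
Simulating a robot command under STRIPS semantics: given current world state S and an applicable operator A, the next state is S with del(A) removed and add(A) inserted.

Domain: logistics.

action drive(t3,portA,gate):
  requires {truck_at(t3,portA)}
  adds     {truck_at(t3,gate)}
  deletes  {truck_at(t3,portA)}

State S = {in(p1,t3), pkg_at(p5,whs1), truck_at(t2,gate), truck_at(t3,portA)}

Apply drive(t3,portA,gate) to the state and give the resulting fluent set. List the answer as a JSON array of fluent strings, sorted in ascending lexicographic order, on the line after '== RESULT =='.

Progress:
  pre ⊆ S: {truck_at(t3,portA)} ⊆ S  — applicable
  S \ del = {in(p1,t3), pkg_at(p5,whs1), truck_at(t2,gate)}
  ∪ add   = {in(p1,t3), pkg_at(p5,whs1), truck_at(t2,gate), truck_at(t3,gate)}

== RESULT ==
["in(p1,t3)", "pkg_at(p5,whs1)", "truck_at(t2,gate)", "truck_at(t3,gate)"]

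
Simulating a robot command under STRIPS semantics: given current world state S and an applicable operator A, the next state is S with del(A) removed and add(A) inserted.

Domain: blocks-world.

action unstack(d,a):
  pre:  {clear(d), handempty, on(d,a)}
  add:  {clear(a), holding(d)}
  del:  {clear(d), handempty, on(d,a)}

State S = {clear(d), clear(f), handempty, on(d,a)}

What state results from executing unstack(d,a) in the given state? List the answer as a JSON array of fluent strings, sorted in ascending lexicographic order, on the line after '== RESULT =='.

Progress:
  pre ⊆ S: {clear(d), handempty, on(d,a)} ⊆ S  — applicable
  S \ del = {clear(f)}
  ∪ add   = {clear(a), clear(f), holding(d)}

== RESULT ==
["clear(a)", "clear(f)", "holding(d)"]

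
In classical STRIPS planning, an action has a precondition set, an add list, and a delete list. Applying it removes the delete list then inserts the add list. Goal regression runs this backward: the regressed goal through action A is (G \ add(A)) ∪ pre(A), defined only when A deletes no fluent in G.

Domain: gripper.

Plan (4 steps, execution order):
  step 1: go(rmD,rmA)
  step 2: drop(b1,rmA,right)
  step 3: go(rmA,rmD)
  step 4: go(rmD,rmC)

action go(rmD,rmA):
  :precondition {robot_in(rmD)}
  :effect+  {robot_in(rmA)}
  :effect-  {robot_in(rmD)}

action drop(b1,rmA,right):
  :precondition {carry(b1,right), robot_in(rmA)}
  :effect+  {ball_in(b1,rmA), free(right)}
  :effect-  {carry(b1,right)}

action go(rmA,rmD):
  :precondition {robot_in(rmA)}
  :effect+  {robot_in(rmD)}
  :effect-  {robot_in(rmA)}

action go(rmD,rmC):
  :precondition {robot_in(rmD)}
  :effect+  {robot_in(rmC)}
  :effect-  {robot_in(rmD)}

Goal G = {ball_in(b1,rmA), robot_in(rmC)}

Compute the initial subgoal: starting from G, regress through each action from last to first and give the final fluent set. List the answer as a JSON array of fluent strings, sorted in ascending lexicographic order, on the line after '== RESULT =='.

Regress step by step:
  through step 4 (go(rmD,rmC)): drop {robot_in(rmC)}, keep {ball_in(b1,rmA)}, require {robot_in(rmD)}
    → {ball_in(b1,rmA), robot_in(rmD)}
  through step 3 (go(rmA,rmD)): drop {robot_in(rmD)}, keep {ball_in(b1,rmA)}, require {robot_in(rmA)}
    → {ball_in(b1,rmA), robot_in(rmA)}
  through step 2 (drop(b1,rmA,right)): drop {ball_in(b1,rmA)}, keep {robot_in(rmA)}, require {carry(b1,right), robot_in(rmA)}
    → {carry(b1,right), robot_in(rmA)}
  through step 1 (go(rmD,rmA)): drop {robot_in(rmA)}, keep {carry(b1,right)}, require {robot_in(rmD)}
    → {carry(b1,right), robot_in(rmD)}

== RESULT ==
["carry(b1,right)", "robot_in(rmD)"]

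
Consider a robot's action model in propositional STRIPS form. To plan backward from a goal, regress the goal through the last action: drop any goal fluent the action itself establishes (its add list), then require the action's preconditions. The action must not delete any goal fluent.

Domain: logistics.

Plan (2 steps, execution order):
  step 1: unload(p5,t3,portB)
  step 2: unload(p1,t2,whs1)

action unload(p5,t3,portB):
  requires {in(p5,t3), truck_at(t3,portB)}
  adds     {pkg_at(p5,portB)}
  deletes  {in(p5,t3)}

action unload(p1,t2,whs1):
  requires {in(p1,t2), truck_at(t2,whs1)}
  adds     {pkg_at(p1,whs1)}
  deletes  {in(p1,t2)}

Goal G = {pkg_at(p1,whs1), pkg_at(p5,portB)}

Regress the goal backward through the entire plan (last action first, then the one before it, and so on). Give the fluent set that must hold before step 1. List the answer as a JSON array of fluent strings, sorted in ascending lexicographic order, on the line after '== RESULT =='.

Work backward from the goal:
  through step 2 (unload(p1,t2,whs1)): drop {pkg_at(p1,whs1)}, keep {pkg_at(p5,portB)}, require {in(p1,t2), truck_at(t2,whs1)}
    → {in(p1,t2), pkg_at(p5,portB), truck_at(t2,whs1)}
  through step 1 (unload(p5,t3,portB)): drop {pkg_at(p5,portB)}, keep {in(p1,t2), truck_at(t2,whs1)}, require {in(p5,t3), truck_at(t3,portB)}
    → {in(p1,t2), in(p5,t3), truck_at(t2,whs1), truck_at(t3,portB)}

== RESULT ==
["in(p1,t2)", "in(p5,t3)", "truck_at(t2,whs1)", "truck_at(t3,portB)"]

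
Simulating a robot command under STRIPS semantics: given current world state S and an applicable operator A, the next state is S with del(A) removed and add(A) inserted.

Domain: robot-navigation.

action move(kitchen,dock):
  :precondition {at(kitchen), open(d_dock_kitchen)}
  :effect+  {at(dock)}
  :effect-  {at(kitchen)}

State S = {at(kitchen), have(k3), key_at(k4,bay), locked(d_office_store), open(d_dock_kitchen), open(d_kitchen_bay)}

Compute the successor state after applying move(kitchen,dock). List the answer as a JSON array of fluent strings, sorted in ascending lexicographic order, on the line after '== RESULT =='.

Compute (S \ del) ∪ add:
  pre ⊆ S: {at(kitchen), open(d_dock_kitchen)} ⊆ S  — applicable
  S \ del = {have(k3), key_at(k4,bay), locked(d_office_store), open(d_dock_kitchen), open(d_kitchen_bay)}
  ∪ add   = {at(dock), have(k3), key_at(k4,bay), locked(d_office_store), open(d_dock_kitchen), open(d_kitchen_bay)}

== RESULT ==
["at(dock)", "have(k3)", "key_at(k4,bay)", "locked(d_office_store)", "open(d_dock_kitchen)", "open(d_kitchen_bay)"]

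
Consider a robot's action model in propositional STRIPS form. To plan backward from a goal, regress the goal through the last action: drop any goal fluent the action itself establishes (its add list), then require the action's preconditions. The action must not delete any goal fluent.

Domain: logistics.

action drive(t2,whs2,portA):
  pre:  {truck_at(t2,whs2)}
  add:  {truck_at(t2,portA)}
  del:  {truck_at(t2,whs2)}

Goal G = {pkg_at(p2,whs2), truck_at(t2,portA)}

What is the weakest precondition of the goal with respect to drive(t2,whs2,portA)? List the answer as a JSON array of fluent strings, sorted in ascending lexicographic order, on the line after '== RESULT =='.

Compute (G \ add) ∪ pre:
  G ∩ del = {}  (empty — regression defined)
  G \ add = {pkg_at(p2,whs2), truck_at(t2,portA)} \ {truck_at(t2,portA)} = {pkg_at(p2,whs2)}
  ∪ pre   = {pkg_at(p2,whs2)} ∪ {truck_at(t2,whs2)}
          = {pkg_at(p2,whs2), truck_at(t2,whs2)}

== RESULT ==
["pkg_at(p2,whs2)", "truck_at(t2,whs2)"]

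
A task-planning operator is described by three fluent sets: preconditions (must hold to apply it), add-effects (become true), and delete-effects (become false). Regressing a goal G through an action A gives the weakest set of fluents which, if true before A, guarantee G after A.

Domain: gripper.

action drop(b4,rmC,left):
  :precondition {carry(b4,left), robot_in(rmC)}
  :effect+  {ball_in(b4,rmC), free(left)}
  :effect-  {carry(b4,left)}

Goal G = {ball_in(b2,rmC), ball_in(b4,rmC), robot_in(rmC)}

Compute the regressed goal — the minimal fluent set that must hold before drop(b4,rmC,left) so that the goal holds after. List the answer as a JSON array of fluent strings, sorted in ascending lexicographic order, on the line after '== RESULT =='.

Regress:
  G ∩ del = {}  (empty — regression defined)
  G \ add = {ball_in(b2,rmC), ball_in(b4,rmC), robot_in(rmC)} \ {ball_in(b4,rmC), free(left)} = {ball_in(b2,rmC), robot_in(rmC)}
  ∪ pre   = {ball_in(b2,rmC), robot_in(rmC)} ∪ {carry(b4,left), robot_in(rmC)}
          = {ball_in(b2,rmC), carry(b4,left), robot_in(rmC)}

== RESULT ==
["ball_in(b2,rmC)", "carry(b4,left)", "robot_in(rmC)"]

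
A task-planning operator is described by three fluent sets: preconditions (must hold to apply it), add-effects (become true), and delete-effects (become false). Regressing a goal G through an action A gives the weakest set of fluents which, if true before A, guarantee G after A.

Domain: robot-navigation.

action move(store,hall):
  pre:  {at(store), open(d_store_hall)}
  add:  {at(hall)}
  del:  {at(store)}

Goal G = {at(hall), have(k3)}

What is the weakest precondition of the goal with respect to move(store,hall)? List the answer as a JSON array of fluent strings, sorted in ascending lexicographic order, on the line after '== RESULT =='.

Regress:
  G ∩ del = {}  (empty — regression defined)
  G \ add = {at(hall), have(k3)} \ {at(hall)} = {have(k3)}
  ∪ pre   = {have(k3)} ∪ {at(store), open(d_store_hall)}
          = {at(store), have(k3), open(d_store_hall)}

== RESULT ==
["at(store)", "have(k3)", "open(d_store_hall)"]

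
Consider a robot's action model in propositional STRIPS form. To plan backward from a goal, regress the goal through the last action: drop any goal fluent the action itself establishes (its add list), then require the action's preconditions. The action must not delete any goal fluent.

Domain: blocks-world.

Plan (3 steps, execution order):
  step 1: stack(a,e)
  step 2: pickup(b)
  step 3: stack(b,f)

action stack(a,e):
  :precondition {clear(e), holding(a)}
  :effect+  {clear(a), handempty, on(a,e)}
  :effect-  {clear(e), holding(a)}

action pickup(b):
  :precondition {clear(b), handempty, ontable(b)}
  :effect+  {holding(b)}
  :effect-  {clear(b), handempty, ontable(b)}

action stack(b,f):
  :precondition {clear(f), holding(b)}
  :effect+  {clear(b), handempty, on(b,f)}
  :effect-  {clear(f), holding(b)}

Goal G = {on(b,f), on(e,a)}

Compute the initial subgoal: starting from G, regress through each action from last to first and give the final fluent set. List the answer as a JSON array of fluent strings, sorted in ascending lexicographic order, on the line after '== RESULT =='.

Regress step by step:
  through step 3 (stack(b,f)): drop {on(b,f)}, keep {on(e,a)}, require {clear(f), holding(b)}
    → {clear(f), holding(b), on(e,a)}
  through step 2 (pickup(b)): drop {holding(b)}, keep {clear(f), on(e,a)}, require {clear(b), handempty, ontable(b)}
    → {clear(b), clear(f), handempty, on(e,a), ontable(b)}
  through step 1 (stack(a,e)): drop {handempty}, keep {clear(b), clear(f), on(e,a), ontable(b)}, require {clear(e), holding(a)}
    → {clear(b), clear(e), clear(f), holding(a), on(e,a), ontable(b)}

== RESULT ==
["clear(b)", "clear(e)", "clear(f)", "holding(a)", "on(e,a)", "ontable(b)"]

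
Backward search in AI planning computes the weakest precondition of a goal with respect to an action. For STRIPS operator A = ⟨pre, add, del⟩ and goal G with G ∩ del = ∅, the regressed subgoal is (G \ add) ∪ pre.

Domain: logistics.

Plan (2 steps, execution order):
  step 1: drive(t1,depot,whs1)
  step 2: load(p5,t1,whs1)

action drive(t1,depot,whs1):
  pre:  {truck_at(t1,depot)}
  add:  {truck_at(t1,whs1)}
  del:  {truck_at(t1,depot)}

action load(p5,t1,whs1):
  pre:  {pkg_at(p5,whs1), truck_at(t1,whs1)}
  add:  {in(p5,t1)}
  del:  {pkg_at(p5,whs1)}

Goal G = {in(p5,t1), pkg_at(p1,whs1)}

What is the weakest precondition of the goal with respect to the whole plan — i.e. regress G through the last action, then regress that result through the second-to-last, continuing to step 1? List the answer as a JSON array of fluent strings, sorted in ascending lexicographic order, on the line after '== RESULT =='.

Regress step by step:
  through step 2 (load(p5,t1,whs1)): drop {in(p5,t1)}, keep {pkg_at(p1,whs1)}, require {pkg_at(p5,whs1), truck_at(t1,whs1)}
    → {pkg_at(p1,whs1), pkg_at(p5,whs1), truck_at(t1,whs1)}
  through step 1 (drive(t1,depot,whs1)): drop {truck_at(t1,whs1)}, keep {pkg_at(p1,whs1), pkg_at(p5,whs1)}, require {truck_at(t1,depot)}
    → {pkg_at(p1,whs1), pkg_at(p5,whs1), truck_at(t1,depot)}

== RESULT ==
["pkg_at(p1,whs1)", "pkg_at(p5,whs1)", "truck_at(t1,depot)"]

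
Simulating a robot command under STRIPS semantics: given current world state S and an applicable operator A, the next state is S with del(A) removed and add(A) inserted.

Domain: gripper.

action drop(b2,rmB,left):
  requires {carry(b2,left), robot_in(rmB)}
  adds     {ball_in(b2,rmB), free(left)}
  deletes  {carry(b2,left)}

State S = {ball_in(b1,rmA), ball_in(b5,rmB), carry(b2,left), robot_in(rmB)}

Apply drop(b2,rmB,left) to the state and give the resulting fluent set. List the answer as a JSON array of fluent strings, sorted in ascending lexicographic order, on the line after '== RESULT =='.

Progress:
  pre ⊆ S: {carry(b2,left), robot_in(rmB)} ⊆ S  — applicable
  S \ del = {ball_in(b1,rmA), ball_in(b5,rmB), robot_in(rmB)}
  ∪ add   = {ball_in(b1,rmA), ball_in(b2,rmB), ball_in(b5,rmB), free(left), robot_in(rmB)}

== RESULT ==
["ball_in(b1,rmA)", "ball_in(b2,rmB)", "ball_in(b5,rmB)", "free(left)", "robot_in(rmB)"]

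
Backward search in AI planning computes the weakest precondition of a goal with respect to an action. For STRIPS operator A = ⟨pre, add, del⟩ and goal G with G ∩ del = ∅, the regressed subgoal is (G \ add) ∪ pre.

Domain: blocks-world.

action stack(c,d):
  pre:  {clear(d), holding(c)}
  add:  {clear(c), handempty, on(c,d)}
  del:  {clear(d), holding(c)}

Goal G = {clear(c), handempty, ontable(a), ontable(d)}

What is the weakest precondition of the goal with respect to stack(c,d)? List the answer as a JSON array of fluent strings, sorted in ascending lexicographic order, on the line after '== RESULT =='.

Regress:
  G ∩ del = {}  (empty — regression defined)
  G \ add = {clear(c), handempty, ontable(a), ontable(d)} \ {clear(c), handempty, on(c,d)} = {ontable(a), ontable(d)}
  ∪ pre   = {ontable(a), ontable(d)} ∪ {clear(d), holding(c)}
          = {clear(d), holding(c), ontable(a), ontable(d)}

== RESULT ==
["clear(d)", "holding(c)", "ontable(a)", "ontable(d)"]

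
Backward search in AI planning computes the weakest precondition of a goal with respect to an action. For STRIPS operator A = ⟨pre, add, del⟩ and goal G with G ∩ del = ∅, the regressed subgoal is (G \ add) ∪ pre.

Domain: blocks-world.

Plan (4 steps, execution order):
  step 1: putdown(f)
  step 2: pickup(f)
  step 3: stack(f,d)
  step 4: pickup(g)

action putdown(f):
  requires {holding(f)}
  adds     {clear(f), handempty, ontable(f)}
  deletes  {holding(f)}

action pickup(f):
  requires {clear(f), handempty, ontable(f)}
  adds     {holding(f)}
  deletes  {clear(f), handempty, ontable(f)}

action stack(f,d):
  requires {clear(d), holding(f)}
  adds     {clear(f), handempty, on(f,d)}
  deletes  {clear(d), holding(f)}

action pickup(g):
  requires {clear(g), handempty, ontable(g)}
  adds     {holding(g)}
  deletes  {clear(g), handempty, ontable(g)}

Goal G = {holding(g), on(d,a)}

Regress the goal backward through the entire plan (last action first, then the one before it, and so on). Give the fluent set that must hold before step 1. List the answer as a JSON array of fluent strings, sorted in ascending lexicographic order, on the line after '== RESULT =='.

Regress step by step:
  through step 4 (pickup(g)): drop {holding(g)}, keep {on(d,a)}, require {clear(g), handempty, ontable(g)}
    → {clear(g), handempty, on(d,a), ontable(g)}
  through step 3 (stack(f,d)): drop {handempty}, keep {clear(g), on(d,a), ontable(g)}, require {clear(d), holding(f)}
    → {clear(d), clear(g), holding(f), on(d,a), ontable(g)}
  through step 2 (pickup(f)): drop {holding(f)}, keep {clear(d), clear(g), on(d,a), ontable(g)}, require {clear(f), handempty, ontable(f)}
    → {clear(d), clear(f), clear(g), handempty, on(d,a), ontable(f), ontable(g)}
  through step 1 (putdown(f)): drop {clear(f), handempty, ontable(f)}, keep {clear(d), clear(g), on(d,a), ontable(g)}, require {holding(f)}
    → {clear(d), clear(g), holding(f), on(d,a), ontable(g)}

== RESULT ==
["clear(d)", "clear(g)", "holding(f)", "on(d,a)", "ontable(g)"]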